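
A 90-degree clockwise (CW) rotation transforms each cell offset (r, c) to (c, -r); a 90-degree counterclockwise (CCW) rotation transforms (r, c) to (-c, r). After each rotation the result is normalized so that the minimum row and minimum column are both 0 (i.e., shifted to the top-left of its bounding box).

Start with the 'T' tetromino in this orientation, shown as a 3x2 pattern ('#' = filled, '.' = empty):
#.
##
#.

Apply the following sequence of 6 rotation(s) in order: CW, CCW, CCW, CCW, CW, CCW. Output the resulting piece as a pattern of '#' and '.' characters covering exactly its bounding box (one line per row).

Answer: .#
##
.#

Derivation:
Start:
#.
##
#.
After rotation 1 (CW):
###
.#.
After rotation 2 (CCW):
#.
##
#.
After rotation 3 (CCW):
.#.
###
After rotation 4 (CCW):
.#
##
.#
After rotation 5 (CW):
.#.
###
After rotation 6 (CCW):
.#
##
.#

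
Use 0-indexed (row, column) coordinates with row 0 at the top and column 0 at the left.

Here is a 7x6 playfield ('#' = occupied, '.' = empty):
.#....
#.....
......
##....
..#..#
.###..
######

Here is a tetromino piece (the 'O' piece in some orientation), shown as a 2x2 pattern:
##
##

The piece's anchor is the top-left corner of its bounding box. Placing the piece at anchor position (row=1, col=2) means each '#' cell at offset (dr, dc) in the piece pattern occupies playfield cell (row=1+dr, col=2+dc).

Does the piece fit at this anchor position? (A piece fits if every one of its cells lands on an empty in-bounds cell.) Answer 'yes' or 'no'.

Answer: yes

Derivation:
Check each piece cell at anchor (1, 2):
  offset (0,0) -> (1,2): empty -> OK
  offset (0,1) -> (1,3): empty -> OK
  offset (1,0) -> (2,2): empty -> OK
  offset (1,1) -> (2,3): empty -> OK
All cells valid: yes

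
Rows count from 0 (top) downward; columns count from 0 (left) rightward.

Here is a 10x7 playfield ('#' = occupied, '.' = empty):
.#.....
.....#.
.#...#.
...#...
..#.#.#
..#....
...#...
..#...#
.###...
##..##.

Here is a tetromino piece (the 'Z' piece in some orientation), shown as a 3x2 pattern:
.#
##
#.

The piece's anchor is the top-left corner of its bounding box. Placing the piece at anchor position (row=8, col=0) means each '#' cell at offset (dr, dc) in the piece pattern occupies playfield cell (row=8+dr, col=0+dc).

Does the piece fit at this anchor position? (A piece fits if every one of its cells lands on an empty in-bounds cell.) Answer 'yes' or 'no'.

Check each piece cell at anchor (8, 0):
  offset (0,1) -> (8,1): occupied ('#') -> FAIL
  offset (1,0) -> (9,0): occupied ('#') -> FAIL
  offset (1,1) -> (9,1): occupied ('#') -> FAIL
  offset (2,0) -> (10,0): out of bounds -> FAIL
All cells valid: no

Answer: no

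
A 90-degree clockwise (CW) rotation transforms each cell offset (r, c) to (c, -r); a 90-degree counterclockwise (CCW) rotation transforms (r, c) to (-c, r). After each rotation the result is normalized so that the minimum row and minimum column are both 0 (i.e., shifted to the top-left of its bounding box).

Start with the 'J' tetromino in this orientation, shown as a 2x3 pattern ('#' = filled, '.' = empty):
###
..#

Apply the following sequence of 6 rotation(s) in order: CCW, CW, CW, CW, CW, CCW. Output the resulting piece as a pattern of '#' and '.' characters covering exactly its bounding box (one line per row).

Answer: #..
###

Derivation:
Start:
###
..#
After rotation 1 (CCW):
##
#.
#.
After rotation 2 (CW):
###
..#
After rotation 3 (CW):
.#
.#
##
After rotation 4 (CW):
#..
###
After rotation 5 (CW):
##
#.
#.
After rotation 6 (CCW):
#..
###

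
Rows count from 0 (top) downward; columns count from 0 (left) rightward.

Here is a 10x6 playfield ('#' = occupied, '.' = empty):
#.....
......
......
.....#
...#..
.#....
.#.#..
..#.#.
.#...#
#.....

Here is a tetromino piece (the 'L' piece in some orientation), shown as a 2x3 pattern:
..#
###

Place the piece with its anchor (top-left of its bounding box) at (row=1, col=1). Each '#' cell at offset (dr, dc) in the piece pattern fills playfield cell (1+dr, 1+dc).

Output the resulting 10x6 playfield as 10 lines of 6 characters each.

Fill (1+0,1+2) = (1,3)
Fill (1+1,1+0) = (2,1)
Fill (1+1,1+1) = (2,2)
Fill (1+1,1+2) = (2,3)

Answer: #.....
...#..
.###..
.....#
...#..
.#....
.#.#..
..#.#.
.#...#
#.....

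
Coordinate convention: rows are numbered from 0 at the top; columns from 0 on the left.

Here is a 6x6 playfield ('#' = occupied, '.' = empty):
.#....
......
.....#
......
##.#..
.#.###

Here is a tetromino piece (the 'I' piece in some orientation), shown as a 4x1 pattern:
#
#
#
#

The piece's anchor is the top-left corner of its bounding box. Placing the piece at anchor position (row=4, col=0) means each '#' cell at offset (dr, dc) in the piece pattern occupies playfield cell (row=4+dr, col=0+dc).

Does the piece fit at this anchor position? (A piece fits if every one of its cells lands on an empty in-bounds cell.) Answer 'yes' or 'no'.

Answer: no

Derivation:
Check each piece cell at anchor (4, 0):
  offset (0,0) -> (4,0): occupied ('#') -> FAIL
  offset (1,0) -> (5,0): empty -> OK
  offset (2,0) -> (6,0): out of bounds -> FAIL
  offset (3,0) -> (7,0): out of bounds -> FAIL
All cells valid: no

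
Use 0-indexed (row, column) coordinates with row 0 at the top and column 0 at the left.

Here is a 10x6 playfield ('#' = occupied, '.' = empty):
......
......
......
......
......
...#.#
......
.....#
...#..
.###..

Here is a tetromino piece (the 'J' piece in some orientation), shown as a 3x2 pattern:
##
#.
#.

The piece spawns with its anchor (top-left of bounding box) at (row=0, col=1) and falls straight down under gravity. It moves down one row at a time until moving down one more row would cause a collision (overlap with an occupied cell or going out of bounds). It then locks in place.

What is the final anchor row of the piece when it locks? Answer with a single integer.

Spawn at (row=0, col=1). Try each row:
  row 0: fits
  row 1: fits
  row 2: fits
  row 3: fits
  row 4: fits
  row 5: fits
  row 6: fits
  row 7: blocked -> lock at row 6

Answer: 6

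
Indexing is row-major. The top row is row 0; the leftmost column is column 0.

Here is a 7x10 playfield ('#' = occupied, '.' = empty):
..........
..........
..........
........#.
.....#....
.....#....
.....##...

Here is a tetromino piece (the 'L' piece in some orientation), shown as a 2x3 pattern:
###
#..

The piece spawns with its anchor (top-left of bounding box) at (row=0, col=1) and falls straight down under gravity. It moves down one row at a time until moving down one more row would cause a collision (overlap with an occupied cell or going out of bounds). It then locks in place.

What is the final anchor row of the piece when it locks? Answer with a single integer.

Spawn at (row=0, col=1). Try each row:
  row 0: fits
  row 1: fits
  row 2: fits
  row 3: fits
  row 4: fits
  row 5: fits
  row 6: blocked -> lock at row 5

Answer: 5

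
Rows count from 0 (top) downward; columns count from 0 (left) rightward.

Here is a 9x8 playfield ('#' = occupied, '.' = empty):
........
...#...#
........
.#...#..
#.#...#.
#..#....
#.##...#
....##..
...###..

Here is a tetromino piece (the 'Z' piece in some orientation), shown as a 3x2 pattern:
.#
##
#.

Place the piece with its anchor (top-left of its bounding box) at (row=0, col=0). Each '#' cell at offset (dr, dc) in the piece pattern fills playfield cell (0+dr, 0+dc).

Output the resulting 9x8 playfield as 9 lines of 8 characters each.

Answer: .#......
##.#...#
#.......
.#...#..
#.#...#.
#..#....
#.##...#
....##..
...###..

Derivation:
Fill (0+0,0+1) = (0,1)
Fill (0+1,0+0) = (1,0)
Fill (0+1,0+1) = (1,1)
Fill (0+2,0+0) = (2,0)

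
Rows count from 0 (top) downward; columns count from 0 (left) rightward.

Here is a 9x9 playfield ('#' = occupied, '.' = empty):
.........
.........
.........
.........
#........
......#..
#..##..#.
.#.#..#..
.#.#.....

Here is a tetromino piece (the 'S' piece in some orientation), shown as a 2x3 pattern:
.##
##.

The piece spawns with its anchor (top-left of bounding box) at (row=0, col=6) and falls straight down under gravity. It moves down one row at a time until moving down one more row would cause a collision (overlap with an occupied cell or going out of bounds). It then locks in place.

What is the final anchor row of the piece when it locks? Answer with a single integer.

Answer: 3

Derivation:
Spawn at (row=0, col=6). Try each row:
  row 0: fits
  row 1: fits
  row 2: fits
  row 3: fits
  row 4: blocked -> lock at row 3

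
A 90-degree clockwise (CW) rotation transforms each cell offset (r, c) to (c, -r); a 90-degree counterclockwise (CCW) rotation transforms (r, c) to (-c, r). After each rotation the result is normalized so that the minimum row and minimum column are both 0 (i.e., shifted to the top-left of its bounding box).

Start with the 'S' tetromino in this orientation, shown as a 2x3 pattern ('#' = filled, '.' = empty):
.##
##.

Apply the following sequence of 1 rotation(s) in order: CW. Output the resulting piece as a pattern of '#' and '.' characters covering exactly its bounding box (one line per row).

Start:
.##
##.
After rotation 1 (CW):
#.
##
.#

Answer: #.
##
.#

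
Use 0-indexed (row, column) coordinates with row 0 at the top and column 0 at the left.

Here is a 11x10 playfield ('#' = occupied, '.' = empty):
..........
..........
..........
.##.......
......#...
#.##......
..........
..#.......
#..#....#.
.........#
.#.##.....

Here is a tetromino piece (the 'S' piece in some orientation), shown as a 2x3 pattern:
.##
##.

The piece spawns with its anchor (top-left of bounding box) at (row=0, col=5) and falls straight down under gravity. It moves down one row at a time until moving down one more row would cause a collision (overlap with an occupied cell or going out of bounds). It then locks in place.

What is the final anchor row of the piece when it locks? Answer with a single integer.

Spawn at (row=0, col=5). Try each row:
  row 0: fits
  row 1: fits
  row 2: fits
  row 3: blocked -> lock at row 2

Answer: 2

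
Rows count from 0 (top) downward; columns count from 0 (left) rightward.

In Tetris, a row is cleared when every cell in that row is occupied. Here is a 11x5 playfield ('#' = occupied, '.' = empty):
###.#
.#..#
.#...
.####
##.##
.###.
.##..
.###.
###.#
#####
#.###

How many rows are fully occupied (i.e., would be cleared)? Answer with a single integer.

Answer: 1

Derivation:
Check each row:
  row 0: 1 empty cell -> not full
  row 1: 3 empty cells -> not full
  row 2: 4 empty cells -> not full
  row 3: 1 empty cell -> not full
  row 4: 1 empty cell -> not full
  row 5: 2 empty cells -> not full
  row 6: 3 empty cells -> not full
  row 7: 2 empty cells -> not full
  row 8: 1 empty cell -> not full
  row 9: 0 empty cells -> FULL (clear)
  row 10: 1 empty cell -> not full
Total rows cleared: 1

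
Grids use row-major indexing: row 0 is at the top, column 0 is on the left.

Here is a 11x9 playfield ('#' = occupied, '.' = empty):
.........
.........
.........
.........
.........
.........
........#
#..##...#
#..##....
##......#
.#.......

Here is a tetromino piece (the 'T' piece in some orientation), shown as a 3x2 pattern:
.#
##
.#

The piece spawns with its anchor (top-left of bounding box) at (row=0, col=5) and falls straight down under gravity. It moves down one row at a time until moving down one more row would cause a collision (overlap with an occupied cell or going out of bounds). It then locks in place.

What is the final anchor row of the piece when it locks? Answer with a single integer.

Spawn at (row=0, col=5). Try each row:
  row 0: fits
  row 1: fits
  row 2: fits
  row 3: fits
  row 4: fits
  row 5: fits
  row 6: fits
  row 7: fits
  row 8: fits
  row 9: blocked -> lock at row 8

Answer: 8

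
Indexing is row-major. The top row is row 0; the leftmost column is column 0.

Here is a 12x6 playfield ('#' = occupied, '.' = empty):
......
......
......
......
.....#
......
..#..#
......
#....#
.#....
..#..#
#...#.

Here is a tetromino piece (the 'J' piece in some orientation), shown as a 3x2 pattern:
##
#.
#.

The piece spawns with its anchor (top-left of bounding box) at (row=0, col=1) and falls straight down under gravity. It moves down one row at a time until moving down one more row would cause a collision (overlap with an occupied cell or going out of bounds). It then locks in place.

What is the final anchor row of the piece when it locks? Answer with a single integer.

Answer: 5

Derivation:
Spawn at (row=0, col=1). Try each row:
  row 0: fits
  row 1: fits
  row 2: fits
  row 3: fits
  row 4: fits
  row 5: fits
  row 6: blocked -> lock at row 5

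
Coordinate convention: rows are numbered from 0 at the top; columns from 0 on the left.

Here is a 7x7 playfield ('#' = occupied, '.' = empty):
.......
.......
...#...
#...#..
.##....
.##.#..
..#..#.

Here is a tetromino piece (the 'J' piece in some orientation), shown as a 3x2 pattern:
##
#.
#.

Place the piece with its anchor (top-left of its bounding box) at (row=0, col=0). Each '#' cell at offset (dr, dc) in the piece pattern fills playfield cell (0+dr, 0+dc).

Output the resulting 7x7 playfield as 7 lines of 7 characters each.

Answer: ##.....
#......
#..#...
#...#..
.##....
.##.#..
..#..#.

Derivation:
Fill (0+0,0+0) = (0,0)
Fill (0+0,0+1) = (0,1)
Fill (0+1,0+0) = (1,0)
Fill (0+2,0+0) = (2,0)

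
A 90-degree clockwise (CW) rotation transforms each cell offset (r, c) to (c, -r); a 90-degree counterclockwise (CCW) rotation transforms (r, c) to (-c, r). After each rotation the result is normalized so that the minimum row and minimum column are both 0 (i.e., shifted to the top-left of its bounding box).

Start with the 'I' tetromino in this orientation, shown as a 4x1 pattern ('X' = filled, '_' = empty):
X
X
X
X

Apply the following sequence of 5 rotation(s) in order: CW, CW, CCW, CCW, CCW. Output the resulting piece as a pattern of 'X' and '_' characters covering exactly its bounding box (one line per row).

Start:
X
X
X
X
After rotation 1 (CW):
XXXX
After rotation 2 (CW):
X
X
X
X
After rotation 3 (CCW):
XXXX
After rotation 4 (CCW):
X
X
X
X
After rotation 5 (CCW):
XXXX

Answer: XXXX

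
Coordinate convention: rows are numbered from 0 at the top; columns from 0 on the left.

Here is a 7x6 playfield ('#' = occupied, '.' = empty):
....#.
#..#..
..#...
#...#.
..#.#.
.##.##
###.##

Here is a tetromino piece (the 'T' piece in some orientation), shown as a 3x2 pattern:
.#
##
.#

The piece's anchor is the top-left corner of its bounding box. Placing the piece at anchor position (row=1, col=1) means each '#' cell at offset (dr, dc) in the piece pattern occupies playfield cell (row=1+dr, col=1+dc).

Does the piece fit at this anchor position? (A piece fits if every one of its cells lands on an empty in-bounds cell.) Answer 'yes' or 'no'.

Answer: no

Derivation:
Check each piece cell at anchor (1, 1):
  offset (0,1) -> (1,2): empty -> OK
  offset (1,0) -> (2,1): empty -> OK
  offset (1,1) -> (2,2): occupied ('#') -> FAIL
  offset (2,1) -> (3,2): empty -> OK
All cells valid: no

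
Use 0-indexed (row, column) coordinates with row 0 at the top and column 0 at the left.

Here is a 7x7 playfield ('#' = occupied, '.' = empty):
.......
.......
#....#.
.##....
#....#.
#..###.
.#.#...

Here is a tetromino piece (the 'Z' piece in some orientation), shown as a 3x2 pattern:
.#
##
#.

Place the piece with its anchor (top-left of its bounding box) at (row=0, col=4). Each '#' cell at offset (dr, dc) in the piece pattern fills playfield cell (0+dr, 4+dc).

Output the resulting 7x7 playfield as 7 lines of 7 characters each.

Fill (0+0,4+1) = (0,5)
Fill (0+1,4+0) = (1,4)
Fill (0+1,4+1) = (1,5)
Fill (0+2,4+0) = (2,4)

Answer: .....#.
....##.
#...##.
.##....
#....#.
#..###.
.#.#...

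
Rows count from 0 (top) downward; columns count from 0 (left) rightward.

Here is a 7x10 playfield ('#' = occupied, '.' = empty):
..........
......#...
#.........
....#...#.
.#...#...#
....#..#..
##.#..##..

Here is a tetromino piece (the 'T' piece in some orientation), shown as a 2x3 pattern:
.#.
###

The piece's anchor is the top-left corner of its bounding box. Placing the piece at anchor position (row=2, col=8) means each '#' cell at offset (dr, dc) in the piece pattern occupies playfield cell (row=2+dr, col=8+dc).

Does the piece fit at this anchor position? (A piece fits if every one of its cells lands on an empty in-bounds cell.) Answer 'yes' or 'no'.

Check each piece cell at anchor (2, 8):
  offset (0,1) -> (2,9): empty -> OK
  offset (1,0) -> (3,8): occupied ('#') -> FAIL
  offset (1,1) -> (3,9): empty -> OK
  offset (1,2) -> (3,10): out of bounds -> FAIL
All cells valid: no

Answer: no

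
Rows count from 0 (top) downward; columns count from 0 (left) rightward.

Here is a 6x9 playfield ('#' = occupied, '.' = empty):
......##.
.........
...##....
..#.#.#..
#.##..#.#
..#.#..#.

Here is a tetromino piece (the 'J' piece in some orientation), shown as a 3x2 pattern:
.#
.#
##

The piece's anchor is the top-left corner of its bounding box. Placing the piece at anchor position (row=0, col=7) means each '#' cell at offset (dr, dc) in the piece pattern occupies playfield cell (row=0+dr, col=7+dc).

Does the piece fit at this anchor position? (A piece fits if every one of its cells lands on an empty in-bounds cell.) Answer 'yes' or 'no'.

Answer: yes

Derivation:
Check each piece cell at anchor (0, 7):
  offset (0,1) -> (0,8): empty -> OK
  offset (1,1) -> (1,8): empty -> OK
  offset (2,0) -> (2,7): empty -> OK
  offset (2,1) -> (2,8): empty -> OK
All cells valid: yes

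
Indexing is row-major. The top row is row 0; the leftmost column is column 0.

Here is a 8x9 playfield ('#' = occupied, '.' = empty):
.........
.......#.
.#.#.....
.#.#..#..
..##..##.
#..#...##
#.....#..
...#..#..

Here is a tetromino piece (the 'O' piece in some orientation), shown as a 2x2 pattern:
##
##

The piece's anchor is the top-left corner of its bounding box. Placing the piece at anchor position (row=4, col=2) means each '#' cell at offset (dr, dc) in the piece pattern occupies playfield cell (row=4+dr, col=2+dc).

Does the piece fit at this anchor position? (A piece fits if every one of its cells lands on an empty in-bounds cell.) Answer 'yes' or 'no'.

Answer: no

Derivation:
Check each piece cell at anchor (4, 2):
  offset (0,0) -> (4,2): occupied ('#') -> FAIL
  offset (0,1) -> (4,3): occupied ('#') -> FAIL
  offset (1,0) -> (5,2): empty -> OK
  offset (1,1) -> (5,3): occupied ('#') -> FAIL
All cells valid: no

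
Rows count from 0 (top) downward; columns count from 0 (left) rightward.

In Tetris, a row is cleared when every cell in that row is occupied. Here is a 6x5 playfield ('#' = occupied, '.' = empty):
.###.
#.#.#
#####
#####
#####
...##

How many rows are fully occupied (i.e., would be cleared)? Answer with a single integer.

Check each row:
  row 0: 2 empty cells -> not full
  row 1: 2 empty cells -> not full
  row 2: 0 empty cells -> FULL (clear)
  row 3: 0 empty cells -> FULL (clear)
  row 4: 0 empty cells -> FULL (clear)
  row 5: 3 empty cells -> not full
Total rows cleared: 3

Answer: 3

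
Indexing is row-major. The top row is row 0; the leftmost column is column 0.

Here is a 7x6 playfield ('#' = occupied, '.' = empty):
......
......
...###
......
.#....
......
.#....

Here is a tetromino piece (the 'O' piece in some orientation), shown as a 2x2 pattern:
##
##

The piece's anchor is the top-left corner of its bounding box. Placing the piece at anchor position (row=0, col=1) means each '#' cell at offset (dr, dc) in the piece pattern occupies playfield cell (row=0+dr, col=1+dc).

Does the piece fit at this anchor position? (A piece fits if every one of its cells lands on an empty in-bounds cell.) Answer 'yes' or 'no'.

Check each piece cell at anchor (0, 1):
  offset (0,0) -> (0,1): empty -> OK
  offset (0,1) -> (0,2): empty -> OK
  offset (1,0) -> (1,1): empty -> OK
  offset (1,1) -> (1,2): empty -> OK
All cells valid: yes

Answer: yes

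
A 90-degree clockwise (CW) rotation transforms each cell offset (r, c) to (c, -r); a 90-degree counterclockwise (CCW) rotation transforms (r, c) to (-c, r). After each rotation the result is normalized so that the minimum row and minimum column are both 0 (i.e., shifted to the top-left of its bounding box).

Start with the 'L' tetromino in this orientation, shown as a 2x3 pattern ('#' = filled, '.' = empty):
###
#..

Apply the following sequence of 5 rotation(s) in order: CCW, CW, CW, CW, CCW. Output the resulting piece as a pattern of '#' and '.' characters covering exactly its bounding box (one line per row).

Answer: ##
.#
.#

Derivation:
Start:
###
#..
After rotation 1 (CCW):
#.
#.
##
After rotation 2 (CW):
###
#..
After rotation 3 (CW):
##
.#
.#
After rotation 4 (CW):
..#
###
After rotation 5 (CCW):
##
.#
.#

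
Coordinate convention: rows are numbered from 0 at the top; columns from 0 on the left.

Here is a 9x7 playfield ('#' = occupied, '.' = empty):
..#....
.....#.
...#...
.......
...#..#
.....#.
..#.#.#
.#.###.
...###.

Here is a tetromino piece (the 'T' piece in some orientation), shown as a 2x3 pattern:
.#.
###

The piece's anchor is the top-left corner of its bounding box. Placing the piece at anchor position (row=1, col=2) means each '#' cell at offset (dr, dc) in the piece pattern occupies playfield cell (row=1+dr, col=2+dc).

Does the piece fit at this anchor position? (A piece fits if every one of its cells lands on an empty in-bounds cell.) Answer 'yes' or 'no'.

Answer: no

Derivation:
Check each piece cell at anchor (1, 2):
  offset (0,1) -> (1,3): empty -> OK
  offset (1,0) -> (2,2): empty -> OK
  offset (1,1) -> (2,3): occupied ('#') -> FAIL
  offset (1,2) -> (2,4): empty -> OK
All cells valid: no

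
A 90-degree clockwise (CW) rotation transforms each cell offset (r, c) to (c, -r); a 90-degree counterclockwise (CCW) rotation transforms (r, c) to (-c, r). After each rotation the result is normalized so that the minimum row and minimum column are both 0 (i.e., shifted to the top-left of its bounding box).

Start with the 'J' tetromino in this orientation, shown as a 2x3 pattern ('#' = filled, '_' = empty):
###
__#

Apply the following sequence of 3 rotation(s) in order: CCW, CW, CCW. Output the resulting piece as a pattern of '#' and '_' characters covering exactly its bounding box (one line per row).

Start:
###
__#
After rotation 1 (CCW):
##
#_
#_
After rotation 2 (CW):
###
__#
After rotation 3 (CCW):
##
#_
#_

Answer: ##
#_
#_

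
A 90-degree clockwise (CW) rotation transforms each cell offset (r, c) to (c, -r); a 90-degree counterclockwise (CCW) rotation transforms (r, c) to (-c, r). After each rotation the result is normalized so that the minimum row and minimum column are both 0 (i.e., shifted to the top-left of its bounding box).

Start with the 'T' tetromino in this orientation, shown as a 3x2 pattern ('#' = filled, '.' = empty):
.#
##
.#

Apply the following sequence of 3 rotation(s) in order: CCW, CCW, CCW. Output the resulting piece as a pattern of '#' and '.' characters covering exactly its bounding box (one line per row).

Answer: .#.
###

Derivation:
Start:
.#
##
.#
After rotation 1 (CCW):
###
.#.
After rotation 2 (CCW):
#.
##
#.
After rotation 3 (CCW):
.#.
###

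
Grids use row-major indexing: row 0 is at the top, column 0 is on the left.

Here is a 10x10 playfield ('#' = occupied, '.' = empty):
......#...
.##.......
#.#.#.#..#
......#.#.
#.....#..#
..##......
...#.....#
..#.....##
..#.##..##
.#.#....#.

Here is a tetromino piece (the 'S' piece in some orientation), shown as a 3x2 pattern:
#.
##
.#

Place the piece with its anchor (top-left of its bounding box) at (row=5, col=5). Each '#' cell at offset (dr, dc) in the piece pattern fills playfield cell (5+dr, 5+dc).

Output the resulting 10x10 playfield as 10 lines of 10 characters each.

Fill (5+0,5+0) = (5,5)
Fill (5+1,5+0) = (6,5)
Fill (5+1,5+1) = (6,6)
Fill (5+2,5+1) = (7,6)

Answer: ......#...
.##.......
#.#.#.#..#
......#.#.
#.....#..#
..##.#....
...#.##..#
..#...#.##
..#.##..##
.#.#....#.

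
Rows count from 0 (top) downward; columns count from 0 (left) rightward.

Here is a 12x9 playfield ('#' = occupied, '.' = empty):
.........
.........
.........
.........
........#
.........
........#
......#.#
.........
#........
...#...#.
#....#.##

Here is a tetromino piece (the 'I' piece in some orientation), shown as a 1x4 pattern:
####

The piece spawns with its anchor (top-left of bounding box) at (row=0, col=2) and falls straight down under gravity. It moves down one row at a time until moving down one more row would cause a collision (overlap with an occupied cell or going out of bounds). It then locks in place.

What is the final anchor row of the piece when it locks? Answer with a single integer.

Answer: 9

Derivation:
Spawn at (row=0, col=2). Try each row:
  row 0: fits
  row 1: fits
  row 2: fits
  row 3: fits
  row 4: fits
  row 5: fits
  row 6: fits
  row 7: fits
  row 8: fits
  row 9: fits
  row 10: blocked -> lock at row 9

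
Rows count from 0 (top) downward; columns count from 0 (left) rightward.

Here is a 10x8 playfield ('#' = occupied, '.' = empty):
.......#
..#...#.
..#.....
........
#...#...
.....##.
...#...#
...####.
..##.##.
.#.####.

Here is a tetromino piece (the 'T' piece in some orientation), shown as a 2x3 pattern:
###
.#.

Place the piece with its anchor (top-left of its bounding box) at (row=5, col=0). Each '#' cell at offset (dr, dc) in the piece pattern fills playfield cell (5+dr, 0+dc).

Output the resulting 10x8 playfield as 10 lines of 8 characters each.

Answer: .......#
..#...#.
..#.....
........
#...#...
###..##.
.#.#...#
...####.
..##.##.
.#.####.

Derivation:
Fill (5+0,0+0) = (5,0)
Fill (5+0,0+1) = (5,1)
Fill (5+0,0+2) = (5,2)
Fill (5+1,0+1) = (6,1)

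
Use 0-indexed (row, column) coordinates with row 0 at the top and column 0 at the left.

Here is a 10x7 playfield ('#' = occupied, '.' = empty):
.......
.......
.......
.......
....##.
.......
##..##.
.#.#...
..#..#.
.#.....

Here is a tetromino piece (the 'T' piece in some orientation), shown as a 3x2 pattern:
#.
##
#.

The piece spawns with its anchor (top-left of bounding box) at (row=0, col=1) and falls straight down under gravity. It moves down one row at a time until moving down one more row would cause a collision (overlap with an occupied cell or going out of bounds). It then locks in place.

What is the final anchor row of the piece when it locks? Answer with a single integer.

Answer: 3

Derivation:
Spawn at (row=0, col=1). Try each row:
  row 0: fits
  row 1: fits
  row 2: fits
  row 3: fits
  row 4: blocked -> lock at row 3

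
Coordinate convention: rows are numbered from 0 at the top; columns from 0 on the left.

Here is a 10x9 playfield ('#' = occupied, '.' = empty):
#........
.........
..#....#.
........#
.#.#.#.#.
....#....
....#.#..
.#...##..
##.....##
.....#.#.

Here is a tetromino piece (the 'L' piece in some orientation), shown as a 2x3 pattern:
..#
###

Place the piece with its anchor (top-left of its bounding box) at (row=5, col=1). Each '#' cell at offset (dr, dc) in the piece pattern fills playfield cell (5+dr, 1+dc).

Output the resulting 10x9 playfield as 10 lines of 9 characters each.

Fill (5+0,1+2) = (5,3)
Fill (5+1,1+0) = (6,1)
Fill (5+1,1+1) = (6,2)
Fill (5+1,1+2) = (6,3)

Answer: #........
.........
..#....#.
........#
.#.#.#.#.
...##....
.####.#..
.#...##..
##.....##
.....#.#.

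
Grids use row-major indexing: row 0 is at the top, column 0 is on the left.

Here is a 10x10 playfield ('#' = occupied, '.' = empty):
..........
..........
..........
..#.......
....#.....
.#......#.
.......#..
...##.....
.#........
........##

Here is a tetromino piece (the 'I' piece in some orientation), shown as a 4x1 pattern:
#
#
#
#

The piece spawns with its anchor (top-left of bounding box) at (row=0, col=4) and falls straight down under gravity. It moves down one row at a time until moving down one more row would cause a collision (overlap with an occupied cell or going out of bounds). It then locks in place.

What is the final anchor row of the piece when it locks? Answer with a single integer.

Spawn at (row=0, col=4). Try each row:
  row 0: fits
  row 1: blocked -> lock at row 0

Answer: 0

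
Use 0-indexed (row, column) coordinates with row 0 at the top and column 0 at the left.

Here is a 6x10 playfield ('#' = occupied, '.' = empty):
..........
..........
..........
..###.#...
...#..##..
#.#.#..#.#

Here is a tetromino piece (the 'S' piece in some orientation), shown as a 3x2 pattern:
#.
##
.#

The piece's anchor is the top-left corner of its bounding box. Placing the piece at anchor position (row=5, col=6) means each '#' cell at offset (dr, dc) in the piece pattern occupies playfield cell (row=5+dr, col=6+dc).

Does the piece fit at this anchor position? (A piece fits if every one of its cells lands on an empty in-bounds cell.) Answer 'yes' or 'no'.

Answer: no

Derivation:
Check each piece cell at anchor (5, 6):
  offset (0,0) -> (5,6): empty -> OK
  offset (1,0) -> (6,6): out of bounds -> FAIL
  offset (1,1) -> (6,7): out of bounds -> FAIL
  offset (2,1) -> (7,7): out of bounds -> FAIL
All cells valid: no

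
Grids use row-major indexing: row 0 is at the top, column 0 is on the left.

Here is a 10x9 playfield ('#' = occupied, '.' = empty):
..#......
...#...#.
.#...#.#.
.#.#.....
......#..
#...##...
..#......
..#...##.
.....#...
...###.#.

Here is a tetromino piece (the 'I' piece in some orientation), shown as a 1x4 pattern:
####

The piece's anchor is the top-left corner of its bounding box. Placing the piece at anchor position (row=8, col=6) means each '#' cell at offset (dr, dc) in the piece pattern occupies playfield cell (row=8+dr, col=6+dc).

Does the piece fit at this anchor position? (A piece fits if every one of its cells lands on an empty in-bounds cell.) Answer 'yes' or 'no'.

Check each piece cell at anchor (8, 6):
  offset (0,0) -> (8,6): empty -> OK
  offset (0,1) -> (8,7): empty -> OK
  offset (0,2) -> (8,8): empty -> OK
  offset (0,3) -> (8,9): out of bounds -> FAIL
All cells valid: no

Answer: no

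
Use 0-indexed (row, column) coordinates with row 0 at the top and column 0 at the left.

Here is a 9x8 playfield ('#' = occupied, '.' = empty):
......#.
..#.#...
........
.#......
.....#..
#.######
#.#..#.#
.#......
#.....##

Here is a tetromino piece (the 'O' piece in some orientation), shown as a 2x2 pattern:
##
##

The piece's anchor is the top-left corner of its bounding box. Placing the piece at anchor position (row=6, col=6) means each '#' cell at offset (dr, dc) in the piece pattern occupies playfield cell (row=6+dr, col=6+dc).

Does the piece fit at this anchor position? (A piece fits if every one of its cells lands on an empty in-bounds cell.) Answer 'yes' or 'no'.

Check each piece cell at anchor (6, 6):
  offset (0,0) -> (6,6): empty -> OK
  offset (0,1) -> (6,7): occupied ('#') -> FAIL
  offset (1,0) -> (7,6): empty -> OK
  offset (1,1) -> (7,7): empty -> OK
All cells valid: no

Answer: no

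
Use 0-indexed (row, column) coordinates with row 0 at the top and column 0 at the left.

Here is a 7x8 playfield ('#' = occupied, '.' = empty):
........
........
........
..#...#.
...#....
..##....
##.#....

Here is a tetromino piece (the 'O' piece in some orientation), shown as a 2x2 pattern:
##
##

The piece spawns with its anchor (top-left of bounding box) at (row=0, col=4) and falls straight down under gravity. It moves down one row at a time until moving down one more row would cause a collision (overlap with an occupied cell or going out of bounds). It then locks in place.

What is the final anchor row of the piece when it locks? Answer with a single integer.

Answer: 5

Derivation:
Spawn at (row=0, col=4). Try each row:
  row 0: fits
  row 1: fits
  row 2: fits
  row 3: fits
  row 4: fits
  row 5: fits
  row 6: blocked -> lock at row 5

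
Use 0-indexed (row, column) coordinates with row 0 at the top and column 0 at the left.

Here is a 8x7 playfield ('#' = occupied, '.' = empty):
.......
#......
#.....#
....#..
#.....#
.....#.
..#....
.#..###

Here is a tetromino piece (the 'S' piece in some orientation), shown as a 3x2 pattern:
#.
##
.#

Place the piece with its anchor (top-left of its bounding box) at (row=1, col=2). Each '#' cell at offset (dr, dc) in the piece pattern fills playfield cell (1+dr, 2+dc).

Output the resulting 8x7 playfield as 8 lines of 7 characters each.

Fill (1+0,2+0) = (1,2)
Fill (1+1,2+0) = (2,2)
Fill (1+1,2+1) = (2,3)
Fill (1+2,2+1) = (3,3)

Answer: .......
#.#....
#.##..#
...##..
#.....#
.....#.
..#....
.#..###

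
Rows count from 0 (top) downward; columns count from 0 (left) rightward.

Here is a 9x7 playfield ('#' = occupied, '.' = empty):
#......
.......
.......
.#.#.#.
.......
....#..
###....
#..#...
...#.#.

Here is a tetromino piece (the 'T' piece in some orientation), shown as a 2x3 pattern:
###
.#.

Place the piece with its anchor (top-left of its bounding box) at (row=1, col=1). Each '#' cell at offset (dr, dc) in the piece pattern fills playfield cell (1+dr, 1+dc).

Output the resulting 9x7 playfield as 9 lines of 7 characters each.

Fill (1+0,1+0) = (1,1)
Fill (1+0,1+1) = (1,2)
Fill (1+0,1+2) = (1,3)
Fill (1+1,1+1) = (2,2)

Answer: #......
.###...
..#....
.#.#.#.
.......
....#..
###....
#..#...
...#.#.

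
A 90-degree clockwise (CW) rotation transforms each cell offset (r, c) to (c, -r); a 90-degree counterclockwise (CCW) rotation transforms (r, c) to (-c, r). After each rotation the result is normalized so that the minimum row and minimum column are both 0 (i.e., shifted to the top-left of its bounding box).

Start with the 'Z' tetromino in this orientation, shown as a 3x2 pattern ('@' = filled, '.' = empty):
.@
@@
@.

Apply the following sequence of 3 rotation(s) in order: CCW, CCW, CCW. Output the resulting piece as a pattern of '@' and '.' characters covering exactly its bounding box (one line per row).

Answer: @@.
.@@

Derivation:
Start:
.@
@@
@.
After rotation 1 (CCW):
@@.
.@@
After rotation 2 (CCW):
.@
@@
@.
After rotation 3 (CCW):
@@.
.@@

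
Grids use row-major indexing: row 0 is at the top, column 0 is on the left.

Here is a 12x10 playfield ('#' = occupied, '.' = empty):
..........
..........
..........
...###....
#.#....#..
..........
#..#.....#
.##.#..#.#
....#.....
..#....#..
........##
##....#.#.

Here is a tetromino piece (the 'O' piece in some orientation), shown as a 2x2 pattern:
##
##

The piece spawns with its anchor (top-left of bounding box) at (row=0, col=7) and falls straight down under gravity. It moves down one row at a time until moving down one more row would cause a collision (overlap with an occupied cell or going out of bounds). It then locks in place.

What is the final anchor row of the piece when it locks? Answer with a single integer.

Spawn at (row=0, col=7). Try each row:
  row 0: fits
  row 1: fits
  row 2: fits
  row 3: blocked -> lock at row 2

Answer: 2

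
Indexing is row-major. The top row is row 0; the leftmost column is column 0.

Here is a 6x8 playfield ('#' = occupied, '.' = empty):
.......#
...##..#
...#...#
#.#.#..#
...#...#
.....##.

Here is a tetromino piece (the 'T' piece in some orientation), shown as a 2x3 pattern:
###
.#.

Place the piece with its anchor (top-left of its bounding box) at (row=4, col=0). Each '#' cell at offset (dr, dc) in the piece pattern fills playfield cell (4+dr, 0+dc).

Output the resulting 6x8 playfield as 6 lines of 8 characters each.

Answer: .......#
...##..#
...#...#
#.#.#..#
####...#
.#...##.

Derivation:
Fill (4+0,0+0) = (4,0)
Fill (4+0,0+1) = (4,1)
Fill (4+0,0+2) = (4,2)
Fill (4+1,0+1) = (5,1)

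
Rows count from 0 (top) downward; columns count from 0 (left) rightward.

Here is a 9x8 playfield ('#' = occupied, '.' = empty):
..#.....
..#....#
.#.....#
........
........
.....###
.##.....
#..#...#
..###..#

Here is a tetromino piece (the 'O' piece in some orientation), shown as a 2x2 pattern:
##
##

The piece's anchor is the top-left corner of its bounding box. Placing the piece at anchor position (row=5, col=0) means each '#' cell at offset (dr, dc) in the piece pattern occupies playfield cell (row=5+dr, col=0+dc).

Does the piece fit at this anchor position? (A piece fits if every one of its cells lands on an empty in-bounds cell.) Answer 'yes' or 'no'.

Check each piece cell at anchor (5, 0):
  offset (0,0) -> (5,0): empty -> OK
  offset (0,1) -> (5,1): empty -> OK
  offset (1,0) -> (6,0): empty -> OK
  offset (1,1) -> (6,1): occupied ('#') -> FAIL
All cells valid: no

Answer: no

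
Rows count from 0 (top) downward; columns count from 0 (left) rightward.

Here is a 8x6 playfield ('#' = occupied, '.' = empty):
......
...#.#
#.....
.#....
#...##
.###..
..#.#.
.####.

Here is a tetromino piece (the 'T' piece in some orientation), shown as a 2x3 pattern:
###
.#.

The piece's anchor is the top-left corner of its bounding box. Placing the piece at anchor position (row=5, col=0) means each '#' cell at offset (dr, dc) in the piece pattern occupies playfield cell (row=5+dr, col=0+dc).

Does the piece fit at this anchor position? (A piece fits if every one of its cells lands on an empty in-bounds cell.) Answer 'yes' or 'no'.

Check each piece cell at anchor (5, 0):
  offset (0,0) -> (5,0): empty -> OK
  offset (0,1) -> (5,1): occupied ('#') -> FAIL
  offset (0,2) -> (5,2): occupied ('#') -> FAIL
  offset (1,1) -> (6,1): empty -> OK
All cells valid: no

Answer: no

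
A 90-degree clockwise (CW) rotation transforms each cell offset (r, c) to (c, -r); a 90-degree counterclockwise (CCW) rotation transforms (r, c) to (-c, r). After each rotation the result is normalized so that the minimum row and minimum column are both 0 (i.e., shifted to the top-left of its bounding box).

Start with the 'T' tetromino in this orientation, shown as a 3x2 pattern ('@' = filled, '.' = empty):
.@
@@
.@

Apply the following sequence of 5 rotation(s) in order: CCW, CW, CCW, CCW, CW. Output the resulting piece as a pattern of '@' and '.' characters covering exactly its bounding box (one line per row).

Answer: @@@
.@.

Derivation:
Start:
.@
@@
.@
After rotation 1 (CCW):
@@@
.@.
After rotation 2 (CW):
.@
@@
.@
After rotation 3 (CCW):
@@@
.@.
After rotation 4 (CCW):
@.
@@
@.
After rotation 5 (CW):
@@@
.@.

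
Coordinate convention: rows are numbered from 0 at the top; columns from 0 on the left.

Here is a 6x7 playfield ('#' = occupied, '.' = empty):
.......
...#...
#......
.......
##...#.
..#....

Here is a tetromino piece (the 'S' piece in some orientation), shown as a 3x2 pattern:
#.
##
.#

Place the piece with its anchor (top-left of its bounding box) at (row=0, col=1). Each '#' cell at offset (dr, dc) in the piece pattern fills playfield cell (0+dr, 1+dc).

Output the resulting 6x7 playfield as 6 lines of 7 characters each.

Answer: .#.....
.###...
#.#....
.......
##...#.
..#....

Derivation:
Fill (0+0,1+0) = (0,1)
Fill (0+1,1+0) = (1,1)
Fill (0+1,1+1) = (1,2)
Fill (0+2,1+1) = (2,2)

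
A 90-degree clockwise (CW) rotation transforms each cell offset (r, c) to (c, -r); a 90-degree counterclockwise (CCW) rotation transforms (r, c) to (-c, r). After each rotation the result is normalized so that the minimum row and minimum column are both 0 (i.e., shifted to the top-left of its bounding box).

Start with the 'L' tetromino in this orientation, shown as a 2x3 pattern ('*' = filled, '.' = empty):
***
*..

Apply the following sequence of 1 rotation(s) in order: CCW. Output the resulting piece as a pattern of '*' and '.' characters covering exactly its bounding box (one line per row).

Answer: *.
*.
**

Derivation:
Start:
***
*..
After rotation 1 (CCW):
*.
*.
**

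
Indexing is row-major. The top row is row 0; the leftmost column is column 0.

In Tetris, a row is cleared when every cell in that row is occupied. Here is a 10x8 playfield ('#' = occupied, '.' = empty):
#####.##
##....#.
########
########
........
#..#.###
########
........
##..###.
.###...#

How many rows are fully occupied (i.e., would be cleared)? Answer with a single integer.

Answer: 3

Derivation:
Check each row:
  row 0: 1 empty cell -> not full
  row 1: 5 empty cells -> not full
  row 2: 0 empty cells -> FULL (clear)
  row 3: 0 empty cells -> FULL (clear)
  row 4: 8 empty cells -> not full
  row 5: 3 empty cells -> not full
  row 6: 0 empty cells -> FULL (clear)
  row 7: 8 empty cells -> not full
  row 8: 3 empty cells -> not full
  row 9: 4 empty cells -> not full
Total rows cleared: 3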